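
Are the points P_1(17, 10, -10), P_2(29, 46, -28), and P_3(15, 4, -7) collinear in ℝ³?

Yes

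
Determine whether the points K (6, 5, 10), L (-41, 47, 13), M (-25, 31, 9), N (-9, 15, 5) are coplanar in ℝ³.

A normal to the plane through K, L, M is n = KL × KM = (-120, -140, 80).
The plane has equation n·P = -620. For N: n·N = -620.
Equal, so N lies in the plane and all four are coplanar.

Yes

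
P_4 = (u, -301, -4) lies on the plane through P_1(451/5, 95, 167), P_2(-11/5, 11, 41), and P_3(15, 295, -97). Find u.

A normal to the plane is n = P_1P_2 × P_1P_3 = (47376, -74592/5, -123984/5).
P_4 lies in the plane iff n · P_1P_4 = 0.
This gives (47376)u + (5874624) = 0, so u = -124.

-124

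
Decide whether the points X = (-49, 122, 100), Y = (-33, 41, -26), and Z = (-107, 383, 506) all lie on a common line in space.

No

XY = (16, -81, -126), XZ = (-58, 261, 406).
XY × XZ = (0, 812, -522).
The cross product is nonzero, so the points do not lie on one line.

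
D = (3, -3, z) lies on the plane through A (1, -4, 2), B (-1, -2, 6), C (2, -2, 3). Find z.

The plane through A, B, C has equation −6x + 6y − 6z = -42.
Substituting D: (-6)z + (-36) = -42, so z = 1.

1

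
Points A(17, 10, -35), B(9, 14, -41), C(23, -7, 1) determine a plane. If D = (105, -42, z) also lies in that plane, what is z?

The plane through A, B, C has equation 42x + 252y + 112z = -686.
Substituting D: (112)z + (-6174) = -686, so z = 49.

49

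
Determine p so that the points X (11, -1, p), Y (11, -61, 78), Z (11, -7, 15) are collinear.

8

Direction YZ = (0, 54, -63). From the y-coordinate of X, the parameter along the line is τ = (-1 − (-61))/54 = 10/9.
Then p = 78 + 10/9·(-63) = 8.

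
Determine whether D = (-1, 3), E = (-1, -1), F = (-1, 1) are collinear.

DE = (0, -4), DF = (0, -2).
Twice the signed area of △DEF is (0)(-2) − (-4)(0) = 0.
The triangle is degenerate (zero area), so the points are collinear.

Yes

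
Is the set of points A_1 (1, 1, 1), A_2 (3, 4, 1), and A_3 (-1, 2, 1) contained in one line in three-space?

A_1A_2 = (2, 3, 0), A_1A_3 = (-2, 1, 0).
Comparing components 1 and 2: (2)(1) − (3)(-2) = 8 ≠ 0, so A_1A_2 and A_1A_3 are not parallel and the points are not collinear.

No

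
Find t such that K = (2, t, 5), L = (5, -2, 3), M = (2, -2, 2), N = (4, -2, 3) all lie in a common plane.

Coplanarity ⇔ det[KL; KM; KN] = 0.
Expanding, this is linear in t: (-1)t + (-2) = 0.
So t = -2.

-2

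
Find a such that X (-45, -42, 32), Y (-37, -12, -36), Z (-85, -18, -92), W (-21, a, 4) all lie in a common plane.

Coplanarity ⇔ det[XY; XZ; XW] = 0.
Expanding, this is linear in a: (3712)a + (66816) = 0.
So a = -18.

-18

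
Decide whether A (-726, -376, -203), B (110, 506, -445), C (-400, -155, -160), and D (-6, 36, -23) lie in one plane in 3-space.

With A as base: AB = (836, 882, -242), AC = (326, 221, 43), AD = (720, 412, 180).
AC × AD = (22064, -27720, -24808).
AB · (AC × AD) = 0.
The scalar triple product vanishes, so the four points are coplanar.

Yes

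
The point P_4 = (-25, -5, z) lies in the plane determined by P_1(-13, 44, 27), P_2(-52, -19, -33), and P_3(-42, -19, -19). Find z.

6

A normal to the plane is n = P_1P_2 × P_1P_3 = (-882, -54, 630).
P_4 lies in the plane iff n · P_1P_4 = 0.
This gives (630)z + (-3780) = 0, so z = 6.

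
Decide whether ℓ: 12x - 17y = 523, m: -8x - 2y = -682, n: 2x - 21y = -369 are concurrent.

Lines aᵢx + bᵢy = cᵢ with pairwise distinct directions are concurrent exactly when det[aᵢ bᵢ cᵢ] = 0.
Here the determinant is 320.
Nonzero, so no common point exists.

No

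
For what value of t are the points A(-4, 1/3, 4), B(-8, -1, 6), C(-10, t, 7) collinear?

-5/3

Direction AB = (-4, -4/3, 2). From the x-coordinate of C, the parameter along the line is τ = (-10 − (-4))/(-4) = 3/2.
Then t = 1/3 + 3/2·(-4/3) = -5/3.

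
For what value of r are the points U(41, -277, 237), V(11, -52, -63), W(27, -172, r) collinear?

Direction UV = (-30, 225, -300). From the x-coordinate of W, the parameter along the line is τ = (27 − 41)/(-30) = 7/15.
Then r = 237 + 7/15·(-300) = 97.

97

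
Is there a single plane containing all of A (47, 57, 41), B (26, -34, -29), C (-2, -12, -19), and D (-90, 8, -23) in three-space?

Yes

The four points are coplanar iff the 3×3 determinant with rows AB, AC, AD is zero.
Rows: (-21, -91, -70), (-49, -69, -60), (-137, -49, -64).
Expanding along the first row: (-21)(1476) − (-91)(-5084) + (-70)(-7052) = 0.
Zero determinant ⇒ coplanar.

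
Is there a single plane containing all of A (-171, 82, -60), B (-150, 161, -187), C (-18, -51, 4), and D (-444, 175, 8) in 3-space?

A normal to the plane through A, B, C is n = AB × AC = (-11835, -20775, -14880).
The plane has equation n·P = 1213035. For D: n·D = 1500075.
1500075 ≠ 1213035, so D is off the plane.

No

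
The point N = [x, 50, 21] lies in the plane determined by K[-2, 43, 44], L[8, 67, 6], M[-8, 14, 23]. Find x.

2

Coplanarity requires KL · (KM × KN) = 0.
KL = (10, 24, -38), KM = (-6, -29, -21); the triple product is linear in x with coefficient -1606 and constant term 3212.
Setting it to zero: x = 2.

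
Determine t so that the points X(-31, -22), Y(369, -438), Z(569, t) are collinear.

Collinearity: (Z − X) must be parallel to (Y − X) = (400, -416).
Cross-multiplying the components: (t − (-22))·(400) = (600)·(-416).
Solving gives t = -646.

-646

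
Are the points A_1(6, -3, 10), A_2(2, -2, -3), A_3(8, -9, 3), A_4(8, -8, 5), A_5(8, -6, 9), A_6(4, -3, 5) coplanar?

No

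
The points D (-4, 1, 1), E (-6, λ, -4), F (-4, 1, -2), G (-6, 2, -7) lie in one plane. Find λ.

2

Normal to plane DFG: n = (3, 6, 0); plane equation n·P = -6.
Requiring n·E = -6: (6)λ + (-18) = -6.
So λ = 2.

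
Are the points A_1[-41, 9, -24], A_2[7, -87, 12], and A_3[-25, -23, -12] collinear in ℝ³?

Yes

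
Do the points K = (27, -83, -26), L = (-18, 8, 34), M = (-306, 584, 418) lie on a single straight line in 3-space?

KL = (-45, 91, 60), KM = (-333, 667, 444).
Comparing components 2 and 3: (91)(444) − (60)(667) = 384 ≠ 0, so KL and KM are not parallel and the points are not collinear.

No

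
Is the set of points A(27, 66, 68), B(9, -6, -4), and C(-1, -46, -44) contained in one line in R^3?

Yes

AB = (-18, -72, -72), AC = (-28, -112, -112).
Each component of AC is 14/9 times the corresponding component of AB, so AC = 14/9·AB and the points are collinear.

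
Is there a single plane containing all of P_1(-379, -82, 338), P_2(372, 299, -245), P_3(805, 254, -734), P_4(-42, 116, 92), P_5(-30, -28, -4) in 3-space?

The plane through P_1, P_2, P_3 has normal n = P_1P_2 × P_1P_3 = (-212544, 114800, -198768) and equation n·P = 3956992.
Checking the remaining points: n·P_4 = 3956992, n·P_5 = 3956992.
All equal 3956992, so all 5 points lie in one plane.

Yes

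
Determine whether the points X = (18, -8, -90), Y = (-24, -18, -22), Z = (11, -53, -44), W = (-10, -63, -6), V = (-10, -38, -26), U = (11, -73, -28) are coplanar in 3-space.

The plane through X, Y, Z has normal n = XY × XZ = (2600, 1456, 1820) and equation n·P = -128648.
Checking the remaining points: n·W = -128648, n·V = -128648, n·U = -128648.
All equal -128648, so all 6 points lie in one plane.

Yes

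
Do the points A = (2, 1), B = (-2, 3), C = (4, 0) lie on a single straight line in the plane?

Yes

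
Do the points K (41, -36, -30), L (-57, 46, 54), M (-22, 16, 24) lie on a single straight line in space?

KL = (-98, 82, 84), KM = (-63, 52, 54).
Comparing components 2 and 3: (82)(54) − (84)(52) = 60 ≠ 0, so KL and KM are not parallel and the points are not collinear.

No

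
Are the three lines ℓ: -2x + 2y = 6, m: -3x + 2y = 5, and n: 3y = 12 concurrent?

Yes

Lines aᵢx + bᵢy = cᵢ with pairwise distinct directions are concurrent exactly when det[aᵢ bᵢ cᵢ] = 0.
Here the determinant is 0.
It vanishes, so the lines are concurrent at (1, 4).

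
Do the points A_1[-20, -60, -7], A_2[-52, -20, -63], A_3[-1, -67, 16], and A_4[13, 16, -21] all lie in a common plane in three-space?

Yes

With A_1 as base: A_1A_2 = (-32, 40, -56), A_1A_3 = (19, -7, 23), A_1A_4 = (33, 76, -14).
A_1A_3 × A_1A_4 = (-1650, 1025, 1675).
A_1A_2 · (A_1A_3 × A_1A_4) = 0.
The scalar triple product vanishes, so the four points are coplanar.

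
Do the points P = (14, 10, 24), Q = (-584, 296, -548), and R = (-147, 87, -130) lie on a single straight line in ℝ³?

PQ = (-598, 286, -572), PR = (-161, 77, -154).
Each component of PR is 7/26 times the corresponding component of PQ, so PR = 7/26·PQ and the points are collinear.

Yes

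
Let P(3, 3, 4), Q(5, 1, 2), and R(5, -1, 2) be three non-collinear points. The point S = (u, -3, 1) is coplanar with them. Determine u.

A normal to the plane is n = PQ × PR = (-4, 0, -4).
S lies in the plane iff n · PS = 0.
This gives (-4)u + (24) = 0, so u = 6.

6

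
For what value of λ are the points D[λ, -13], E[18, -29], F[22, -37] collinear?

10

Collinearity: (D − E) must be parallel to (F − E) = (4, -8).
Cross-multiplying the components: (λ − 18)·(-8) = (16)·(4).
Solving gives λ = 10.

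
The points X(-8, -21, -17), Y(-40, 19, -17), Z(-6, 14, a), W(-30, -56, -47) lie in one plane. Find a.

1

Normal to plane XYW: n = (-1200, -960, 2000); plane equation n·P = -4240.
Requiring n·Z = -4240: (2000)a + (-6240) = -4240.
So a = 1.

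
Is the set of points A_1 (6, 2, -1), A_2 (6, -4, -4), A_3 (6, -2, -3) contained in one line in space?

A_1A_2 = (0, -6, -3), A_1A_3 = (0, -4, -2).
A_1A_2 × A_1A_3 = (0, 0, 0).
The cross product vanishes, so the three points are collinear.

Yes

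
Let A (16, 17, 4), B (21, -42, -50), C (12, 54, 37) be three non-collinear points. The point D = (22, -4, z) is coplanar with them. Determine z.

-11

The plane through A, B, C has equation 51x + 51y − 51z = 1479.
Substituting D: (-51)z + (918) = 1479, so z = -11.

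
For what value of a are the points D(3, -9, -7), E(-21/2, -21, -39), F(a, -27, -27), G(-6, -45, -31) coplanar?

Normal to plane DEG: n = (-864, -36, 378); plane equation n·P = -4914.
Requiring n·F = -4914: (-864)a + (-9234) = -4914.
So a = -5.

-5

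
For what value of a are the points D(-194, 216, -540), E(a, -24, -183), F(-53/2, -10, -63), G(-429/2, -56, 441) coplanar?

131/2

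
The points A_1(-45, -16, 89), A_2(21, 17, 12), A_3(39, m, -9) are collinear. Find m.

Direction A_1A_2 = (66, 33, -77). From the x-coordinate of A_3, the parameter along the line is τ = (39 − (-45))/66 = 14/11.
Then m = (-16) + 14/11·(33) = 26.

26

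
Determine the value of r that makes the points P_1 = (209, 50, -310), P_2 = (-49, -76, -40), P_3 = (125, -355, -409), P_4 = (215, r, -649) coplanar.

The points are coplanar iff P_1P_2 · (P_1P_3 × P_1P_4) = 0.
Expanding, this is linear in r: (-48222)r + (-28692090) = 0.
So r = -595.

-595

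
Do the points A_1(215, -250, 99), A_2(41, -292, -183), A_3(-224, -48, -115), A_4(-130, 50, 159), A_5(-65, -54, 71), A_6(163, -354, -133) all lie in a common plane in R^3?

The plane through A_1, A_2, A_3 has normal n = A_1A_2 × A_1A_3 = (65952, 86562, -53586) and equation n·P = -12765834.
Checking the remaining points: n·A_4 = -12765834, n·A_5 = -12765834, n·A_6 = -12765834.
All equal -12765834, so all 6 points lie in one plane.

Yes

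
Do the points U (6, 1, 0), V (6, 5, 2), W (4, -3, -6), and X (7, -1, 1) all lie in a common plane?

The four points are coplanar iff the 3×3 determinant with rows UV, UW, UX is zero.
Rows: (0, 4, 2), (-2, -4, -6), (1, -2, 1).
Expanding along the first row: (0)(-16) − (4)(4) + (2)(8) = 0.
Zero determinant ⇒ coplanar.

Yes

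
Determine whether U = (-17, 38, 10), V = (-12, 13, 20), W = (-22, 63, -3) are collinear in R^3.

No

UV = (5, -25, 10), UW = (-5, 25, -13).
Comparing components 2 and 3: (-25)(-13) − (10)(25) = 75 ≠ 0, so UV and UW are not parallel and the points are not collinear.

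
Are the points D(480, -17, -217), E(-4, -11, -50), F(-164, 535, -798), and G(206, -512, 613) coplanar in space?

No

With D as base: DE = (-484, 6, 167), DF = (-644, 552, -581), DG = (-274, -495, 830).
DF × DG = (170565, 693714, 470028).
DE · (DF × DG) = 103500.
Since 103500 ≠ 0, the four points are not coplanar.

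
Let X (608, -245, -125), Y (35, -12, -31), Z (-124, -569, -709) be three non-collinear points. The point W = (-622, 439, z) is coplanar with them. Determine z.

Coplanarity requires XY · (XZ × XW) = 0.
XY = (-573, 233, 94), XZ = (-732, -324, -584); the triple product is linear in z with coefficient 356208 and constant term -101519280.
Setting it to zero: z = 285.

285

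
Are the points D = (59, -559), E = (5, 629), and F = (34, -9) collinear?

Yes

DE = (-54, 1188), DF = (-25, 550).
Twice the signed area of △DEF is (-54)(550) − (1188)(-25) = 0.
The triangle is degenerate (zero area), so the points are collinear.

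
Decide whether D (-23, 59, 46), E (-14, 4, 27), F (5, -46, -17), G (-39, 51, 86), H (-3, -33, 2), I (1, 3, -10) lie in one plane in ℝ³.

Yes

The plane through D, E, F has normal n = DE × DF = (1470, 35, 595) and equation n·P = -4375.
Checking the remaining points: n·G = -4375, n·H = -4375, n·I = -4375.
All equal -4375, so all 6 points lie in one plane.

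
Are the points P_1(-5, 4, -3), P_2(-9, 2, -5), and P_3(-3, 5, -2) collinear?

P_1P_2 = (-4, -2, -2), P_1P_3 = (2, 1, 1).
P_1P_2 × P_1P_3 = (0, 0, 0).
The cross product vanishes, so the three points are collinear.

Yes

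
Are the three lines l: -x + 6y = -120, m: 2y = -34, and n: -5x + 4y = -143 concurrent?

No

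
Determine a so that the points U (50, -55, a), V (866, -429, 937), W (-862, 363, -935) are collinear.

53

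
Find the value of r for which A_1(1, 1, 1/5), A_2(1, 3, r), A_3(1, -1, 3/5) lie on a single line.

-1/5

Collinearity requires A_1A_2 × A_1A_3 = 0; each component is linear in r.
The x-component gives (2)r + (2/5) = 0, so r = -1/5.
The remaining components then also vanish.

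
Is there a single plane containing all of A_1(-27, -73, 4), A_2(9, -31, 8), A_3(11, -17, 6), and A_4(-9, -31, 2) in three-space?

Yes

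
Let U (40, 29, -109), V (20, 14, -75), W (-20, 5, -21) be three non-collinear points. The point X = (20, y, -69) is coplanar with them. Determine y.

A normal to the plane is n = UV × UW = (-504, -280, -420).
X lies in the plane iff n · UX = 0.
This gives (-280)y + (1400) = 0, so y = 5.

5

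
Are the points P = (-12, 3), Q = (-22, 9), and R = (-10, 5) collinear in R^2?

PQ = (-10, 6), PR = (2, 2).
If collinear, PR would be a scalar multiple of PQ. But (-10)·(2) ≠ (6)·(2) (difference -32), so they are not parallel; the points are not collinear.

No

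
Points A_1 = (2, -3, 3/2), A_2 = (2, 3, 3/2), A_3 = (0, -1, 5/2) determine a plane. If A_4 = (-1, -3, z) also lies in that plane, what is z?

3

Coplanarity requires A_1A_2 · (A_1A_3 × A_1A_4) = 0.
A_1A_2 = (0, 6, 0), A_1A_3 = (-2, 2, 1); the triple product is linear in z with coefficient 12 and constant term -36.
Setting it to zero: z = 3.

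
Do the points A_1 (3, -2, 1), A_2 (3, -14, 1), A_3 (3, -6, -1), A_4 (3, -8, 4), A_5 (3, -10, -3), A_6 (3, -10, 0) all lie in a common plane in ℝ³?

The plane through A_1, A_2, A_3 has normal n = A_1A_2 × A_1A_3 = (24, 0, 0) and equation n·P = 72.
Checking the remaining points: n·A_4 = 72, n·A_5 = 72, n·A_6 = 72.
All equal 72, so all 6 points lie in one plane.

Yes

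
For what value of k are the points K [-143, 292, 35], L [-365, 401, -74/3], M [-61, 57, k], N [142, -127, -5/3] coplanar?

-22

Normal to plane KLN: n = (-28997, -25145, 61953); plane equation n·P = -1027414.
Requiring n·M = -1027414: (61953)k + (335552) = -1027414.
So k = -22.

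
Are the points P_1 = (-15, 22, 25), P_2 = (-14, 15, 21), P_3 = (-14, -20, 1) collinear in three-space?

No

P_1P_2 = (1, -7, -4), P_1P_3 = (1, -42, -24).
P_1P_2 × P_1P_3 = (0, 20, -35).
The cross product is nonzero, so the points do not lie on one line.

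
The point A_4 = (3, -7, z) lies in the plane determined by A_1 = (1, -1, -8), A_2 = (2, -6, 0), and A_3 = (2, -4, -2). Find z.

4

Coplanarity requires A_1A_2 · (A_1A_3 × A_1A_4) = 0.
A_1A_2 = (1, -5, 8), A_1A_3 = (1, -3, 6); the triple product is linear in z with coefficient 2 and constant term -8.
Setting it to zero: z = 4.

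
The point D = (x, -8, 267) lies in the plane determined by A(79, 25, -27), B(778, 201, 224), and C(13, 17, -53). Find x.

748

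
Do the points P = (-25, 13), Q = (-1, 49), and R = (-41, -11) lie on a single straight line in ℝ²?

Yes

PQ = (24, 36), PR = (-16, -24).
Checking proportionality: PR = -2/3·PQ, so the vectors are parallel and the points are collinear.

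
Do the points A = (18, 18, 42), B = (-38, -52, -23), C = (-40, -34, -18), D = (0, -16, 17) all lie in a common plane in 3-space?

Yes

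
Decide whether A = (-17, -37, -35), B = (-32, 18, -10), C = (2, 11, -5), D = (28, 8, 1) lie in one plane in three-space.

No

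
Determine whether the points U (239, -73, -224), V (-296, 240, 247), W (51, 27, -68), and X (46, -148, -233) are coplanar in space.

A normal to the plane through U, V, W is n = UV × UW = (1728, -5088, 5344).
The plane has equation n·P = -412640. For X: n·X = -412640.
Equal, so X lies in the plane and all four are coplanar.

Yes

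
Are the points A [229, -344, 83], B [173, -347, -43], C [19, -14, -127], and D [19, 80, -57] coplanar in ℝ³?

The four points are coplanar iff the 3×3 determinant with rows AB, AC, AD is zero.
Rows: (-56, -3, -126), (-210, 330, -210), (-210, 424, -140).
Expanding along the first row: (-56)(42840) − (-3)(-14700) + (-126)(-19740) = 44100.
Nonzero ⇒ not coplanar.

No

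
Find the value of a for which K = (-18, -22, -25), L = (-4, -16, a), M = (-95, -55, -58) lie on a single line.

Collinearity requires KL × KM = 0; each component is linear in a.
The x-component gives (33)a + (627) = 0, so a = -19.
The remaining components then also vanish.

-19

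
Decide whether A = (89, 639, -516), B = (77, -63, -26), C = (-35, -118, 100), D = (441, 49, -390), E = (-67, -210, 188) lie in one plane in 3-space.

No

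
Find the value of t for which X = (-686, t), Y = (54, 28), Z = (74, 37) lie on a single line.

-305

Collinearity: (X − Y) must be parallel to (Z − Y) = (20, 9).
Cross-multiplying the components: (t − 28)·(20) = (-740)·(9).
Solving gives t = -305.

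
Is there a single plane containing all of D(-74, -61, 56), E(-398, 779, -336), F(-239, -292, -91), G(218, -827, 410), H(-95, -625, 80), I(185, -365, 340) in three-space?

Yes

The plane through D, E, F has normal n = DE × DF = (-214032, 17052, 213444) and equation n·P = 26751060.
Checking the remaining points: n·G = 26751060, n·H = 26751060, n·I = 26751060.
All equal 26751060, so all 6 points lie in one plane.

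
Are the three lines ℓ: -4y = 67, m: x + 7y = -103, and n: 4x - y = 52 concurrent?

No

The three lines meet at one point iff the augmented coefficient matrix [aᵢ bᵢ cᵢ] has rank < 3, i.e. its determinant vanishes.
Here the determinant is -87.
Nonzero, so no common point exists.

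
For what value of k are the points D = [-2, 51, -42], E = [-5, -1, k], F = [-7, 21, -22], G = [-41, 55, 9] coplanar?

Normal to plane DFG: n = (-1610, -525, -1190); plane equation n·P = 26425.
Requiring n·E = 26425: (-1190)k + (8575) = 26425.
So k = -15.

-15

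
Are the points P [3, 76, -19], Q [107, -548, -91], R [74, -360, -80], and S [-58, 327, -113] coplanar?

The four points are coplanar iff the 3×3 determinant with rows PQ, PR, PS is zero.
Rows: (104, -624, -72), (71, -436, -61), (-61, 251, -94).
Expanding along the first row: (104)(56295) − (-624)(-10395) + (-72)(-8775) = 0.
Zero determinant ⇒ coplanar.

Yes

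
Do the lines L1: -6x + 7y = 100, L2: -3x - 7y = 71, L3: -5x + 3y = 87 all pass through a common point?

No

Lines aᵢx + bᵢy = cᵢ with pairwise distinct directions are concurrent exactly when det[aᵢ bᵢ cᵢ] = 0.
Here the determinant is -126.
Nonzero, so no common point exists.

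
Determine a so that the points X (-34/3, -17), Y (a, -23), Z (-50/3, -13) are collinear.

-10/3

Collinearity: (Y − X) must be parallel to (Z − X) = (-16/3, 4).
Cross-multiplying the components: (a − (-34/3))·(4) = (-6)·(-16/3).
Solving gives a = -10/3.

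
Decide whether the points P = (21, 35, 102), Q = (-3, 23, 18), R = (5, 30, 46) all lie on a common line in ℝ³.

No

PQ = (-24, -12, -84), PR = (-16, -5, -56).
PQ × PR = (252, 0, -72).
The cross product is nonzero, so the points do not lie on one line.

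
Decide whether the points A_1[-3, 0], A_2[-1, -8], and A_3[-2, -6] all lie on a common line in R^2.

No

A_1A_2 = (2, -8), A_1A_3 = (1, -6).
If collinear, A_1A_3 would be a scalar multiple of A_1A_2. But (2)·(-6) ≠ (-8)·(1) (difference -4), so they are not parallel; the points are not collinear.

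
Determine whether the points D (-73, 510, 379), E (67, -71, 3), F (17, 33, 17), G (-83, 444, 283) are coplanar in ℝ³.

No

With D as base: DE = (140, -581, -376), DF = (90, -477, -362), DG = (-10, -66, -96).
DF × DG = (21900, 12260, -10710).
DE · (DF × DG) = -30100.
Since -30100 ≠ 0, the four points are not coplanar.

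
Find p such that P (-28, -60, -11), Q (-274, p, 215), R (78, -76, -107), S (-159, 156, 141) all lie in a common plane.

The points are coplanar iff PQ · (PR × PS) = 0.
Expanding, this is linear in p: (-3536)p + (-14144) = 0.
So p = -4.

-4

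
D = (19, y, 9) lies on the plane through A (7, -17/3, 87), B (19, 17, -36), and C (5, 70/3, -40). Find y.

7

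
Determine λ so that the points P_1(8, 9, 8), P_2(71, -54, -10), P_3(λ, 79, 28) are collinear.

Direction P_1P_2 = (63, -63, -18). From the y-coordinate of P_3, the parameter along the line is τ = (79 − 9)/(-63) = -10/9.
Then λ = 8 + (-10/9)·(63) = -62.

-62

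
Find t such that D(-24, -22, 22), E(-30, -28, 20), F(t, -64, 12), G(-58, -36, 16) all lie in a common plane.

-6

Coplanarity ⇔ det[DE; DF; DG] = 0.
Expanding, this is linear in t: (-8)t + (-48) = 0.
So t = -6.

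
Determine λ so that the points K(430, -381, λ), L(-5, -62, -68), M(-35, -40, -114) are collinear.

Direction LM = (-30, 22, -46). From the x-coordinate of K, the parameter along the line is τ = (430 − (-5))/(-30) = -29/2.
Then λ = (-68) + (-29/2)·(-46) = 599.

599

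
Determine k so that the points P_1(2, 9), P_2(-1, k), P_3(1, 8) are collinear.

6

Collinearity: (P_2 − P_1) must be parallel to (P_3 − P_1) = (-1, -1).
Cross-multiplying the components: (k − 9)·(-1) = (-3)·(-1).
Solving gives k = 6.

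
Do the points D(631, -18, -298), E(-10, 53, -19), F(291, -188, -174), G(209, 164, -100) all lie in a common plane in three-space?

No

The four points are coplanar iff the 3×3 determinant with rows DE, DF, DG is zero.
Rows: (-641, 71, 279), (-340, -170, 124), (-422, 182, 198).
Expanding along the first row: (-641)(-56228) − (71)(-14992) + (279)(-133620) = -173400.
Nonzero ⇒ not coplanar.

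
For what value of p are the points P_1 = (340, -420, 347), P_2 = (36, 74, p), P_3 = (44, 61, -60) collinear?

Direction P_1P_3 = (-296, 481, -407). From the x-coordinate of P_2, the parameter along the line is τ = (36 − 340)/(-296) = 38/37.
Then p = 347 + 38/37·(-407) = -71.

-71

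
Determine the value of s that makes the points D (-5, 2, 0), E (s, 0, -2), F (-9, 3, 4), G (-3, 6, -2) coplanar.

-3

Normal to plane DFG: n = (-18, 0, -18); plane equation n·P = 90.
Requiring n·E = 90: (-18)s + (36) = 90.
So s = -3.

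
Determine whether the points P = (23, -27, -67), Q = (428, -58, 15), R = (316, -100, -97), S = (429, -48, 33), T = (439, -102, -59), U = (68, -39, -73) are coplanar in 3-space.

Yes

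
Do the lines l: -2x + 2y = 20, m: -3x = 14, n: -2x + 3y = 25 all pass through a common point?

Intersecting l and m: solving the 2×2 system gives (x, y) = (-14/3, 16/3).
Substitute into n: (-2)(-14/3) + (3)(16/3) = 76/3.
But n requires 25 ≠ 76/3, so the three lines have no common point.

No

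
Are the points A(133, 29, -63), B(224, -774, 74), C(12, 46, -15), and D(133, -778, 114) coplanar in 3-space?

With A as base: AB = (91, -803, 137), AC = (-121, 17, 48), AD = (0, -807, 177).
AC × AD = (41745, 21417, 97647).
AB · (AC × AD) = -21417.
Since -21417 ≠ 0, the four points are not coplanar.

No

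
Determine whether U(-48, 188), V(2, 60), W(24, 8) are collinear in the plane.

UV = (50, -128), UW = (72, -180).
If collinear, UW would be a scalar multiple of UV. But (50)·(-180) ≠ (-128)·(72) (difference 216), so they are not parallel; the points are not collinear.

No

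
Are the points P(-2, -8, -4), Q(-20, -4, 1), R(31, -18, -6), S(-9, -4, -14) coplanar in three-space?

With P as base: PQ = (-18, 4, 5), PR = (33, -10, -2), PS = (-7, 4, -10).
PR × PS = (108, 344, 62).
PQ · (PR × PS) = -258.
Since -258 ≠ 0, the four points are not coplanar.

No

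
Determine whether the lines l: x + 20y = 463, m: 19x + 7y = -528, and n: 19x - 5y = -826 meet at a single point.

Intersecting l and m: solving the 2×2 system gives (x, y) = (-37, 25).
Substitute into n: (19)(-37) + (-5)(25) = -828.
But n requires -826 ≠ -828, so the three lines have no common point.

No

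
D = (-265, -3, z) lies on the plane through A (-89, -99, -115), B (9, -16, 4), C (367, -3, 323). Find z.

-231

A normal to the plane is n = AB × AC = (24930, 11340, -28440).
D lies in the plane iff n · AD = 0.
This gives (-28440)z + (-6569640) = 0, so z = -231.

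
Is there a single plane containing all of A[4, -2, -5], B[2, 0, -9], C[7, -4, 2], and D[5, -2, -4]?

No

The four points are coplanar iff the 3×3 determinant with rows AB, AC, AD is zero.
Rows: (-2, 2, -4), (3, -2, 7), (1, 0, 1).
Expanding along the first row: (-2)(-2) − (2)(-4) + (-4)(2) = 4.
Nonzero ⇒ not coplanar.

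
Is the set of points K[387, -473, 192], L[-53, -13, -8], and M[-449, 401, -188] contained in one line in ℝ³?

Yes

KL = (-440, 460, -200), KM = (-836, 874, -380).
KL × KM = (0, 0, 0).
The cross product vanishes, so the three points are collinear.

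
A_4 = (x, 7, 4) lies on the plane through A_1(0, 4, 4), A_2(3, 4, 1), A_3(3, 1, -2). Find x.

A normal to the plane is n = A_1A_2 × A_1A_3 = (-9, 9, -9).
A_4 lies in the plane iff n · A_1A_4 = 0.
This gives (-9)x + (27) = 0, so x = 3.

3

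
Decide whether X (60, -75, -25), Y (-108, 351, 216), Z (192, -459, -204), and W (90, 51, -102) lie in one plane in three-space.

No

A normal to the plane through X, Y, Z is n = XY × XZ = (16290, 1740, 8280).
The plane has equation n·P = 639900. For W: n·W = 710280.
710280 ≠ 639900, so W is off the plane.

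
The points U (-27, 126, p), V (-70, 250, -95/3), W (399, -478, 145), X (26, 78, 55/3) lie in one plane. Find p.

The points are coplanar iff UV · (UW × UX) = 0.
Expanding, this is linear in p: (10780)p + (-204820) = 0.
So p = 19.

19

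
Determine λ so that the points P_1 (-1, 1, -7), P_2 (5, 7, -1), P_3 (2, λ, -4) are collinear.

Direction P_1P_2 = (6, 6, 6). From the x-coordinate of P_3, the parameter along the line is τ = (2 − (-1))/6 = 1/2.
Then λ = 1 + 1/2·(6) = 4.

4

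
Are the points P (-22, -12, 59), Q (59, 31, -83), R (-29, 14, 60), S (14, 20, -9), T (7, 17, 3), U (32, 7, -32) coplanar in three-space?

The plane through P, Q, R has normal n = PQ × PR = (3735, 913, 2407) and equation n·X = 48887.
Checking the remaining points: n·S = 48887, n·T = 48887, n·U = 48887.
All equal 48887, so all 6 points lie in one plane.

Yes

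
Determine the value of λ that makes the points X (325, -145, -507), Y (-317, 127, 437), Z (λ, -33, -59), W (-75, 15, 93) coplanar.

31

Coplanarity ⇔ det[XY; XZ; XW] = 0.
Expanding, this is linear in λ: (-12160)λ + (376960) = 0.
So λ = 31.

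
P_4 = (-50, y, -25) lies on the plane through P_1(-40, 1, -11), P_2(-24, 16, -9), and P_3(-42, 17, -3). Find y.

A normal to the plane is n = P_1P_2 × P_1P_3 = (88, -132, 286).
P_4 lies in the plane iff n · P_1P_4 = 0.
This gives (-132)y + (-4752) = 0, so y = -36.

-36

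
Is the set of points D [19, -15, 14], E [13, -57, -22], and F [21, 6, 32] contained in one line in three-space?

DE = (-6, -42, -36), DF = (2, 21, 18).
Comparing components 3 and 1: (-36)(2) − (-6)(18) = 36 ≠ 0, so DE and DF are not parallel and the points are not collinear.

No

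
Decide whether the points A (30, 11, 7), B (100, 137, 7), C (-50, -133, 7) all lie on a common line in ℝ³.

Yes

AB = (70, 126, 0), AC = (-80, -144, 0).
AB × AC = (0, 0, 0).
The cross product vanishes, so the three points are collinear.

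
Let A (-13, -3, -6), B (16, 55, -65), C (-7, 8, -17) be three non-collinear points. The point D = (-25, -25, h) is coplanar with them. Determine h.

16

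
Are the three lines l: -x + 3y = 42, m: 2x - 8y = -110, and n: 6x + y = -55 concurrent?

No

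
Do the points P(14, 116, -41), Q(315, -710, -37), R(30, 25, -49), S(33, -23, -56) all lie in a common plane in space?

No

A normal to the plane through P, Q, R is n = PQ × PR = (6972, 2472, -14175).
The plane has equation n·X = 965535. For S: n·S = 967020.
967020 ≠ 965535, so S is off the plane.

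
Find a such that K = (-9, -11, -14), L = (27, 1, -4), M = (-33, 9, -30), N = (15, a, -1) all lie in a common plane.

-22

The points are coplanar iff KL · (KM × KN) = 0.
Expanding, this is linear in a: (336)a + (7392) = 0.
So a = -22.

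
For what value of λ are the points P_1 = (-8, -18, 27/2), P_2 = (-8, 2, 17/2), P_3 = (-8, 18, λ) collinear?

9/2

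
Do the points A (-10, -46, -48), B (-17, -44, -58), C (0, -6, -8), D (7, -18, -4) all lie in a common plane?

Yes

A normal to the plane through A, B, C is n = AB × AC = (480, 180, -300).
The plane has equation n·P = 1320. For D: n·D = 1320.
Equal, so D lies in the plane and all four are coplanar.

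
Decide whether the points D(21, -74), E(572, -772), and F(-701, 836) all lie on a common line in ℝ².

No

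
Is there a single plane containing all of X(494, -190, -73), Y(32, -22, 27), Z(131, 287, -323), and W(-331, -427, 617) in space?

Yes

A normal to the plane through X, Y, Z is n = XY × XZ = (-89700, -151800, -159390).
The plane has equation n·P = -3834330. For W: n·W = -3834330.
Equal, so W lies in the plane and all four are coplanar.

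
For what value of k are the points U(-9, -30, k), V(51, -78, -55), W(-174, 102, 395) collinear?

Direction VW = (-225, 180, 450). From the x-coordinate of U, the parameter along the line is τ = (-9 − 51)/(-225) = 4/15.
Then k = (-55) + 4/15·(450) = 65.

65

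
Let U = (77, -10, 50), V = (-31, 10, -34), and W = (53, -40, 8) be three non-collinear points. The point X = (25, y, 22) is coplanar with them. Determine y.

18

Coplanarity requires UV · (UW × UX) = 0.
UV = (-108, 20, -84), UW = (-24, -30, -42); the triple product is linear in y with coefficient -2520 and constant term 45360.
Setting it to zero: y = 18.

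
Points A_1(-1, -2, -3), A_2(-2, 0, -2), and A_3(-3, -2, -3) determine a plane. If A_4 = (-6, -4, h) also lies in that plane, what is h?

-4

A normal to the plane is n = A_1A_2 × A_1A_3 = (0, -2, 4).
A_4 lies in the plane iff n · A_1A_4 = 0.
This gives (4)h + (16) = 0, so h = -4.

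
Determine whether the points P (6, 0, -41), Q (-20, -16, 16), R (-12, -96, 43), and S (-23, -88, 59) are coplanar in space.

With P as base: PQ = (-26, -16, 57), PR = (-18, -96, 84), PS = (-29, -88, 100).
PR × PS = (-2208, -636, -1200).
PQ · (PR × PS) = -816.
Since -816 ≠ 0, the four points are not coplanar.

No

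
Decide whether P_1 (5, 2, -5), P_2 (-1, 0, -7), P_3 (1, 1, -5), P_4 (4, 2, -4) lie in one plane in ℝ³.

With P_1 as base: P_1P_2 = (-6, -2, -2), P_1P_3 = (-4, -1, 0), P_1P_4 = (-1, 0, 1).
P_1P_3 × P_1P_4 = (-1, 4, -1).
P_1P_2 · (P_1P_3 × P_1P_4) = 0.
The scalar triple product vanishes, so the four points are coplanar.

Yes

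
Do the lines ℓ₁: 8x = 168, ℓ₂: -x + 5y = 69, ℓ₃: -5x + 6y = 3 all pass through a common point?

The three lines meet at one point iff the augmented coefficient matrix [aᵢ bᵢ cᵢ] has rank < 3, i.e. its determinant vanishes.
Here the determinant is 0.
It vanishes, so the lines are concurrent at (21, 18).

Yes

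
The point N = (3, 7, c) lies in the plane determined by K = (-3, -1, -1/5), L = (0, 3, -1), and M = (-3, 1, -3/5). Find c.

Coplanarity requires KL · (KM × KN) = 0.
KL = (3, 4, -4/5), KM = (0, 2, -2/5); the triple product is linear in c with coefficient 6 and constant term 54/5.
Setting it to zero: c = -9/5.

-9/5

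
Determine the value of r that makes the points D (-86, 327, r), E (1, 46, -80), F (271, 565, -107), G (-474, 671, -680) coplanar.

-260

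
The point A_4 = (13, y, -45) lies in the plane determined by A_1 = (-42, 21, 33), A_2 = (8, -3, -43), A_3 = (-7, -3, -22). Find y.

17

The plane through A_1, A_2, A_3 has equation −504x + 90y − 360z = 11178.
Substituting A_4: (90)y + (9648) = 11178, so y = 17.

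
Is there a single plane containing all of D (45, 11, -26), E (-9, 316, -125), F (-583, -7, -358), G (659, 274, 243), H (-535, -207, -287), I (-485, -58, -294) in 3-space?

No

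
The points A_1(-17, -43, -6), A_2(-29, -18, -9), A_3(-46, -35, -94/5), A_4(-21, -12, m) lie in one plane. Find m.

The points are coplanar iff A_1A_2 · (A_1A_3 × A_1A_4) = 0.
Expanding, this is linear in m: (629)m + (14467/5) = 0.
So m = -23/5.

-23/5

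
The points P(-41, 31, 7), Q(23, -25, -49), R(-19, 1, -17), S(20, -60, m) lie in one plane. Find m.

The points are coplanar iff PQ · (PR × PS) = 0.
Expanding, this is linear in m: (-688)m + (-43344) = 0.
So m = -63.

-63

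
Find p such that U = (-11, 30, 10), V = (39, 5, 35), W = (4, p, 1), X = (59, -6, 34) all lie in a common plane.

21

Normal to plane UVX: n = (300, 550, -50); plane equation n·P = 12700.
Requiring n·W = 12700: (550)p + (1150) = 12700.
So p = 21.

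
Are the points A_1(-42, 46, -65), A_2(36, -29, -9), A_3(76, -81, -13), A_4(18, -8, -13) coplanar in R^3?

Yes

With A_1 as base: A_1A_2 = (78, -75, 56), A_1A_3 = (118, -127, 52), A_1A_4 = (60, -54, 52).
A_1A_3 × A_1A_4 = (-3796, -3016, 1248).
A_1A_2 · (A_1A_3 × A_1A_4) = 0.
The scalar triple product vanishes, so the four points are coplanar.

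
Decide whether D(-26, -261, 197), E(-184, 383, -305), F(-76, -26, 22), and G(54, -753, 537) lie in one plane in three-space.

With D as base: DE = (-158, 644, -502), DF = (-50, 235, -175), DG = (80, -492, 340).
DF × DG = (-6200, 3000, 5800).
DE · (DF × DG) = 0.
The scalar triple product vanishes, so the four points are coplanar.

Yes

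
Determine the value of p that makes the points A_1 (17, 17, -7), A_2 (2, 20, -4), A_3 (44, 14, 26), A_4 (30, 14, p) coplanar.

-16

Normal to plane A_1A_2A_3: n = (108, 576, -36); plane equation n·P = 11880.
Requiring n·A_4 = 11880: (-36)p + (11304) = 11880.
So p = -16.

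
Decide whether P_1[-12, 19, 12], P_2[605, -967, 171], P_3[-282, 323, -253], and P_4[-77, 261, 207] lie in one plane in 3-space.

With P_1 as base: P_1P_2 = (617, -986, 159), P_1P_3 = (-270, 304, -265), P_1P_4 = (-65, 242, 195).
P_1P_3 × P_1P_4 = (123410, 69875, -45580).
P_1P_2 · (P_1P_3 × P_1P_4) = 0.
The scalar triple product vanishes, so the four points are coplanar.

Yes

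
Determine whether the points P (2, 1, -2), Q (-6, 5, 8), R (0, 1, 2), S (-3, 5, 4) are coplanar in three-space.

A normal to the plane through P, Q, R is n = PQ × PR = (16, 12, 8).
The plane has equation n·X = 28. For S: n·S = 44.
44 ≠ 28, so S is off the plane.

No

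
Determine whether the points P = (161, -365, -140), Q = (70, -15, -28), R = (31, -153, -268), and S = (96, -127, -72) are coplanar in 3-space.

Yes

With P as base: PQ = (-91, 350, 112), PR = (-130, 212, -128), PS = (-65, 238, 68).
PR × PS = (44880, 17160, -17160).
PQ · (PR × PS) = 0.
The scalar triple product vanishes, so the four points are coplanar.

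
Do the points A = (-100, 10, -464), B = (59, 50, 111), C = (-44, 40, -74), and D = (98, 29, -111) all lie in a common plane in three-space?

Yes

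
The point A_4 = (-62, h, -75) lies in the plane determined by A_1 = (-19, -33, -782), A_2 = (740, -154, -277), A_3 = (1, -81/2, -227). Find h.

The plane through A_1, A_2, A_3 has equation −(126735/2)x − 411145y − (6545/2)z = 34661725/2.
Substituting A_4: (-411145)h + (8348445/2) = 34661725/2, so h = -32.

-32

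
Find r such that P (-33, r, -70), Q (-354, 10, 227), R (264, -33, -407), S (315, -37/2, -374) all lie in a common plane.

-11/2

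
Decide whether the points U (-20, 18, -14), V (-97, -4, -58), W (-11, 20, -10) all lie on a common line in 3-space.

No

UV = (-77, -22, -44), UW = (9, 2, 4).
UV × UW = (0, -88, 44).
The cross product is nonzero, so the points do not lie on one line.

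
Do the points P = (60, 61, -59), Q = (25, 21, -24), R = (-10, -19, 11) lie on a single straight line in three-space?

PQ = (-35, -40, 35), PR = (-70, -80, 70).
PQ × PR = (0, 0, 0).
The cross product vanishes, so the three points are collinear.

Yes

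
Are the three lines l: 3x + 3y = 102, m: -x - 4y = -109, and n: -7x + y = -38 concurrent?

Yes

Intersecting l and m: solving the 2×2 system gives (x, y) = (9, 25).
Substitute into n: (-7)(9) + (1)(25) = -38.
This equals -38, so (9, 25) lies on all three lines and they are concurrent.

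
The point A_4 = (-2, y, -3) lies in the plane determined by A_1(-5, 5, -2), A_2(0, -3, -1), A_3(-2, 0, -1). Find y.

Coplanarity requires A_1A_2 · (A_1A_3 × A_1A_4) = 0.
A_1A_2 = (5, -8, 1), A_1A_3 = (3, -5, 1); the triple product is linear in y with coefficient -2 and constant term 2.
Setting it to zero: y = 1.

1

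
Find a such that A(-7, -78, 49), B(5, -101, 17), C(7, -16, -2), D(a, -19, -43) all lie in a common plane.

Normal to plane ABC: n = (3157, 164, 1066); plane equation n·P = 17343.
Requiring n·D = 17343: (3157)a + (-48954) = 17343.
So a = 21.

21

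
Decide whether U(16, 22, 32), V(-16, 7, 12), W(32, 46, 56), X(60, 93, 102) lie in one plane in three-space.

The four points are coplanar iff the 3×3 determinant with rows UV, UW, UX is zero.
Rows: (-32, -15, -20), (16, 24, 24), (44, 71, 70).
Expanding along the first row: (-32)(-24) − (-15)(64) + (-20)(80) = 128.
Nonzero ⇒ not coplanar.

No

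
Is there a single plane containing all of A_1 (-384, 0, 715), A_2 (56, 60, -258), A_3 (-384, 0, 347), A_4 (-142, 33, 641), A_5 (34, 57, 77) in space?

The plane through A_1, A_2, A_3 has normal n = A_1A_2 × A_1A_3 = (-22080, 161920, 0) and equation n·P = 8478720.
Checking the remaining points: n·A_4 = 8478720, n·A_5 = 8478720.
All equal 8478720, so all 5 points lie in one plane.

Yes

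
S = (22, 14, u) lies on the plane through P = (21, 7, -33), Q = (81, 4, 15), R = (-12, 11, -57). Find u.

-25

Coplanarity requires PQ · (PR × PS) = 0.
PQ = (60, -3, 48), PR = (-33, 4, -24); the triple product is linear in u with coefficient 141 and constant term 3525.
Setting it to zero: u = -25.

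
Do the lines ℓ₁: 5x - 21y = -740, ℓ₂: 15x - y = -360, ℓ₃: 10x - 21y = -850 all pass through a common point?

Yes

Intersecting ℓ₁ and ℓ₂: solving the 2×2 system gives (x, y) = (-22, 30).
Substitute into ℓ₃: (10)(-22) + (-21)(30) = -850.
This equals -850, so (-22, 30) lies on all three lines and they are concurrent.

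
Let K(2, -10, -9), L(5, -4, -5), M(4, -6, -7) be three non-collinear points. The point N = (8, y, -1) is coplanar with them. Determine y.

2

The plane through K, L, M has equation −4x + 2y = -28.
Substituting N: (2)y + (-32) = -28, so y = 2.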